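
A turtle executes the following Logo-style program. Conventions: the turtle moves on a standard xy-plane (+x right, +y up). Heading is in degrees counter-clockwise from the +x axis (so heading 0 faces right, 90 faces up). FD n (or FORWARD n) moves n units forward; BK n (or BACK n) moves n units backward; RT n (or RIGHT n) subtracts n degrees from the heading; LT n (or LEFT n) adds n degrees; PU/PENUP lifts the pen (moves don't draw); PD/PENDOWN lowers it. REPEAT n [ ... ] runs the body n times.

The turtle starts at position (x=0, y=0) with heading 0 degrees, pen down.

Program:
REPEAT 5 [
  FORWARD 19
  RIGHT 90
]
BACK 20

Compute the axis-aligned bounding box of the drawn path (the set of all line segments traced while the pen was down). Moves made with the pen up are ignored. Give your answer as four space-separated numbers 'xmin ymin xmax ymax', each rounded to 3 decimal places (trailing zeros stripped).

Answer: 0 -19 19 20

Derivation:
Executing turtle program step by step:
Start: pos=(0,0), heading=0, pen down
REPEAT 5 [
  -- iteration 1/5 --
  FD 19: (0,0) -> (19,0) [heading=0, draw]
  RT 90: heading 0 -> 270
  -- iteration 2/5 --
  FD 19: (19,0) -> (19,-19) [heading=270, draw]
  RT 90: heading 270 -> 180
  -- iteration 3/5 --
  FD 19: (19,-19) -> (0,-19) [heading=180, draw]
  RT 90: heading 180 -> 90
  -- iteration 4/5 --
  FD 19: (0,-19) -> (0,0) [heading=90, draw]
  RT 90: heading 90 -> 0
  -- iteration 5/5 --
  FD 19: (0,0) -> (19,0) [heading=0, draw]
  RT 90: heading 0 -> 270
]
BK 20: (19,0) -> (19,20) [heading=270, draw]
Final: pos=(19,20), heading=270, 6 segment(s) drawn

Segment endpoints: x in {0, 0, 19, 19, 19}, y in {-19, -19, 0, 0, 0, 20}
xmin=0, ymin=-19, xmax=19, ymax=20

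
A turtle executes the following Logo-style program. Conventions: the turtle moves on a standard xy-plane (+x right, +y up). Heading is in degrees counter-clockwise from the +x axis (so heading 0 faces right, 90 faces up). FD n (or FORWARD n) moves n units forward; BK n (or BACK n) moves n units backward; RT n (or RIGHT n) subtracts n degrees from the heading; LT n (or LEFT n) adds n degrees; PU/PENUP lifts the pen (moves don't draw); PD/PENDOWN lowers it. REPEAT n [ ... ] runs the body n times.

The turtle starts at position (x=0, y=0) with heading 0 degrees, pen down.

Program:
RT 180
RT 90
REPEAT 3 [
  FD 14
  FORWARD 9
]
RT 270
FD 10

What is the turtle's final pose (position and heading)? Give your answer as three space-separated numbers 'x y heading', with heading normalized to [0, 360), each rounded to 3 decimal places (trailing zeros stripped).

Answer: -10 69 180

Derivation:
Executing turtle program step by step:
Start: pos=(0,0), heading=0, pen down
RT 180: heading 0 -> 180
RT 90: heading 180 -> 90
REPEAT 3 [
  -- iteration 1/3 --
  FD 14: (0,0) -> (0,14) [heading=90, draw]
  FD 9: (0,14) -> (0,23) [heading=90, draw]
  -- iteration 2/3 --
  FD 14: (0,23) -> (0,37) [heading=90, draw]
  FD 9: (0,37) -> (0,46) [heading=90, draw]
  -- iteration 3/3 --
  FD 14: (0,46) -> (0,60) [heading=90, draw]
  FD 9: (0,60) -> (0,69) [heading=90, draw]
]
RT 270: heading 90 -> 180
FD 10: (0,69) -> (-10,69) [heading=180, draw]
Final: pos=(-10,69), heading=180, 7 segment(s) drawn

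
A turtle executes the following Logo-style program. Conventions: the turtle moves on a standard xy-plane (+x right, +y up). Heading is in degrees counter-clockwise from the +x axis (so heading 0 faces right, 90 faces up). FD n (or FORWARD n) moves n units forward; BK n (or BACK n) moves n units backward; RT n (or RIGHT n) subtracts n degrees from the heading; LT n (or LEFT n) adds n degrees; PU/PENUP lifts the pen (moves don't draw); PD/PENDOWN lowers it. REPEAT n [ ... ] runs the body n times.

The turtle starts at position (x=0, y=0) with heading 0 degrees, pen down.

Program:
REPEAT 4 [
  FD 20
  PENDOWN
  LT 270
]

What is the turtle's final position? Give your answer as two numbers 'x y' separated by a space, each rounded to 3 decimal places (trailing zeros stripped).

Answer: 0 0

Derivation:
Executing turtle program step by step:
Start: pos=(0,0), heading=0, pen down
REPEAT 4 [
  -- iteration 1/4 --
  FD 20: (0,0) -> (20,0) [heading=0, draw]
  PD: pen down
  LT 270: heading 0 -> 270
  -- iteration 2/4 --
  FD 20: (20,0) -> (20,-20) [heading=270, draw]
  PD: pen down
  LT 270: heading 270 -> 180
  -- iteration 3/4 --
  FD 20: (20,-20) -> (0,-20) [heading=180, draw]
  PD: pen down
  LT 270: heading 180 -> 90
  -- iteration 4/4 --
  FD 20: (0,-20) -> (0,0) [heading=90, draw]
  PD: pen down
  LT 270: heading 90 -> 0
]
Final: pos=(0,0), heading=0, 4 segment(s) drawn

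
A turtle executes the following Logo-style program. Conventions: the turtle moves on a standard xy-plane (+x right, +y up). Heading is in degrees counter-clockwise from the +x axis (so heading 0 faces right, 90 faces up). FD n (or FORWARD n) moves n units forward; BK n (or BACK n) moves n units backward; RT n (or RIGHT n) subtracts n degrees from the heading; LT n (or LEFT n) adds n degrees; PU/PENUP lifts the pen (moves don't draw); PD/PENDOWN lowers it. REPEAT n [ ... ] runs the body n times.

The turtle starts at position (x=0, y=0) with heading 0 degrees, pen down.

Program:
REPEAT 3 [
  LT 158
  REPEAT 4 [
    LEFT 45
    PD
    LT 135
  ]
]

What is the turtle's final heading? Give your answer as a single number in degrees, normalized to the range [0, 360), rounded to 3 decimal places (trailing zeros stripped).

Answer: 114

Derivation:
Executing turtle program step by step:
Start: pos=(0,0), heading=0, pen down
REPEAT 3 [
  -- iteration 1/3 --
  LT 158: heading 0 -> 158
  REPEAT 4 [
    -- iteration 1/4 --
    LT 45: heading 158 -> 203
    PD: pen down
    LT 135: heading 203 -> 338
    -- iteration 2/4 --
    LT 45: heading 338 -> 23
    PD: pen down
    LT 135: heading 23 -> 158
    -- iteration 3/4 --
    LT 45: heading 158 -> 203
    PD: pen down
    LT 135: heading 203 -> 338
    -- iteration 4/4 --
    LT 45: heading 338 -> 23
    PD: pen down
    LT 135: heading 23 -> 158
  ]
  -- iteration 2/3 --
  LT 158: heading 158 -> 316
  REPEAT 4 [
    -- iteration 1/4 --
    LT 45: heading 316 -> 1
    PD: pen down
    LT 135: heading 1 -> 136
    -- iteration 2/4 --
    LT 45: heading 136 -> 181
    PD: pen down
    LT 135: heading 181 -> 316
    -- iteration 3/4 --
    LT 45: heading 316 -> 1
    PD: pen down
    LT 135: heading 1 -> 136
    -- iteration 4/4 --
    LT 45: heading 136 -> 181
    PD: pen down
    LT 135: heading 181 -> 316
  ]
  -- iteration 3/3 --
  LT 158: heading 316 -> 114
  REPEAT 4 [
    -- iteration 1/4 --
    LT 45: heading 114 -> 159
    PD: pen down
    LT 135: heading 159 -> 294
    -- iteration 2/4 --
    LT 45: heading 294 -> 339
    PD: pen down
    LT 135: heading 339 -> 114
    -- iteration 3/4 --
    LT 45: heading 114 -> 159
    PD: pen down
    LT 135: heading 159 -> 294
    -- iteration 4/4 --
    LT 45: heading 294 -> 339
    PD: pen down
    LT 135: heading 339 -> 114
  ]
]
Final: pos=(0,0), heading=114, 0 segment(s) drawn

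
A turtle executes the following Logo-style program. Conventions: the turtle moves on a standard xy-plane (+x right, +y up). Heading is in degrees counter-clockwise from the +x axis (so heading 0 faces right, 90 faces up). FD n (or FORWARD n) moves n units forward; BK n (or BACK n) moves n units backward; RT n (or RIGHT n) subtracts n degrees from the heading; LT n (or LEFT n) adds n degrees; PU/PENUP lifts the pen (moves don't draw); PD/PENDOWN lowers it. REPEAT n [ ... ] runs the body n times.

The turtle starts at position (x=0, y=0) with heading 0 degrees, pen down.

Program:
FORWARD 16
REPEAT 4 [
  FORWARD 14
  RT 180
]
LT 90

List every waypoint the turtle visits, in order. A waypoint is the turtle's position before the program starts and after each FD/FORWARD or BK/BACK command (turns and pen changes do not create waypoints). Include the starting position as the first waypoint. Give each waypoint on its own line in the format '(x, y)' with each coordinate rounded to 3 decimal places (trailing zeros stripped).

Answer: (0, 0)
(16, 0)
(30, 0)
(16, 0)
(30, 0)
(16, 0)

Derivation:
Executing turtle program step by step:
Start: pos=(0,0), heading=0, pen down
FD 16: (0,0) -> (16,0) [heading=0, draw]
REPEAT 4 [
  -- iteration 1/4 --
  FD 14: (16,0) -> (30,0) [heading=0, draw]
  RT 180: heading 0 -> 180
  -- iteration 2/4 --
  FD 14: (30,0) -> (16,0) [heading=180, draw]
  RT 180: heading 180 -> 0
  -- iteration 3/4 --
  FD 14: (16,0) -> (30,0) [heading=0, draw]
  RT 180: heading 0 -> 180
  -- iteration 4/4 --
  FD 14: (30,0) -> (16,0) [heading=180, draw]
  RT 180: heading 180 -> 0
]
LT 90: heading 0 -> 90
Final: pos=(16,0), heading=90, 5 segment(s) drawn
Waypoints (6 total):
(0, 0)
(16, 0)
(30, 0)
(16, 0)
(30, 0)
(16, 0)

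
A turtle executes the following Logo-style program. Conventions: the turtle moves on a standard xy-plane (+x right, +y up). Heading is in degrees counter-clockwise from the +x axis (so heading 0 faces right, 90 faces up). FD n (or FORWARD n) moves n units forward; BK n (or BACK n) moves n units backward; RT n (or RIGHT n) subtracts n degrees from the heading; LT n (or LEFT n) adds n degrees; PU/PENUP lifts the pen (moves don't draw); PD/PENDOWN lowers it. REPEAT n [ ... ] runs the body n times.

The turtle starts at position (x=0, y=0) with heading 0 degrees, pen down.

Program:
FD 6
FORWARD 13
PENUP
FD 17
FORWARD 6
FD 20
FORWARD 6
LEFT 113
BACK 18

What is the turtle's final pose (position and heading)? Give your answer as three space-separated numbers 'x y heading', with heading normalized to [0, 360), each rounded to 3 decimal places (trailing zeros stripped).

Executing turtle program step by step:
Start: pos=(0,0), heading=0, pen down
FD 6: (0,0) -> (6,0) [heading=0, draw]
FD 13: (6,0) -> (19,0) [heading=0, draw]
PU: pen up
FD 17: (19,0) -> (36,0) [heading=0, move]
FD 6: (36,0) -> (42,0) [heading=0, move]
FD 20: (42,0) -> (62,0) [heading=0, move]
FD 6: (62,0) -> (68,0) [heading=0, move]
LT 113: heading 0 -> 113
BK 18: (68,0) -> (75.033,-16.569) [heading=113, move]
Final: pos=(75.033,-16.569), heading=113, 2 segment(s) drawn

Answer: 75.033 -16.569 113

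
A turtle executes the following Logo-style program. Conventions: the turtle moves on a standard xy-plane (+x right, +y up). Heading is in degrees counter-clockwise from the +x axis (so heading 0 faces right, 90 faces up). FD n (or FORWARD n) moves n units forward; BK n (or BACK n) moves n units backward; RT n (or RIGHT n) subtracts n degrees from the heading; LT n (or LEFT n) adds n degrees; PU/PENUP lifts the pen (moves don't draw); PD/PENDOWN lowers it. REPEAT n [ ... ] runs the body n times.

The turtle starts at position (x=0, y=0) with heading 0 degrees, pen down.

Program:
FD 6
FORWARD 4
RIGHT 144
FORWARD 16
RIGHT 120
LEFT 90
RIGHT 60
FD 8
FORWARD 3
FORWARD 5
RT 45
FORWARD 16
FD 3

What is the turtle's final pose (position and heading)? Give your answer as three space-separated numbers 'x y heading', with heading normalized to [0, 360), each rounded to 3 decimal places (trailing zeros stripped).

Answer: -9.377 22.306 81

Derivation:
Executing turtle program step by step:
Start: pos=(0,0), heading=0, pen down
FD 6: (0,0) -> (6,0) [heading=0, draw]
FD 4: (6,0) -> (10,0) [heading=0, draw]
RT 144: heading 0 -> 216
FD 16: (10,0) -> (-2.944,-9.405) [heading=216, draw]
RT 120: heading 216 -> 96
LT 90: heading 96 -> 186
RT 60: heading 186 -> 126
FD 8: (-2.944,-9.405) -> (-7.647,-2.932) [heading=126, draw]
FD 3: (-7.647,-2.932) -> (-9.41,-0.505) [heading=126, draw]
FD 5: (-9.41,-0.505) -> (-12.349,3.54) [heading=126, draw]
RT 45: heading 126 -> 81
FD 16: (-12.349,3.54) -> (-9.846,19.343) [heading=81, draw]
FD 3: (-9.846,19.343) -> (-9.377,22.306) [heading=81, draw]
Final: pos=(-9.377,22.306), heading=81, 8 segment(s) drawn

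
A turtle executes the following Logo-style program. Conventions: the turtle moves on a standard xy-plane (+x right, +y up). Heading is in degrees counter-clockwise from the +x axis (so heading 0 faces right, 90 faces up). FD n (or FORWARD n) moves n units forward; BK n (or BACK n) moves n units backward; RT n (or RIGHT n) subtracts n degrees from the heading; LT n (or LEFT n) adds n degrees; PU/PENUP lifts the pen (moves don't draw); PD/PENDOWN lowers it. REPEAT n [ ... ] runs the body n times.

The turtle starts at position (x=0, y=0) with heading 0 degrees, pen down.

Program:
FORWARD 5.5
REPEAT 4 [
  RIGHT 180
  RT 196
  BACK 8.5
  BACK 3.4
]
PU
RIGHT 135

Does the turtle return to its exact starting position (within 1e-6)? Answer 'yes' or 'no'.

Executing turtle program step by step:
Start: pos=(0,0), heading=0, pen down
FD 5.5: (0,0) -> (5.5,0) [heading=0, draw]
REPEAT 4 [
  -- iteration 1/4 --
  RT 180: heading 0 -> 180
  RT 196: heading 180 -> 344
  BK 8.5: (5.5,0) -> (-2.671,2.343) [heading=344, draw]
  BK 3.4: (-2.671,2.343) -> (-5.939,3.28) [heading=344, draw]
  -- iteration 2/4 --
  RT 180: heading 344 -> 164
  RT 196: heading 164 -> 328
  BK 8.5: (-5.939,3.28) -> (-13.147,7.784) [heading=328, draw]
  BK 3.4: (-13.147,7.784) -> (-16.031,9.586) [heading=328, draw]
  -- iteration 3/4 --
  RT 180: heading 328 -> 148
  RT 196: heading 148 -> 312
  BK 8.5: (-16.031,9.586) -> (-21.718,15.903) [heading=312, draw]
  BK 3.4: (-21.718,15.903) -> (-23.993,18.43) [heading=312, draw]
  -- iteration 4/4 --
  RT 180: heading 312 -> 132
  RT 196: heading 132 -> 296
  BK 8.5: (-23.993,18.43) -> (-27.72,26.069) [heading=296, draw]
  BK 3.4: (-27.72,26.069) -> (-29.21,29.125) [heading=296, draw]
]
PU: pen up
RT 135: heading 296 -> 161
Final: pos=(-29.21,29.125), heading=161, 9 segment(s) drawn

Start position: (0, 0)
Final position: (-29.21, 29.125)
Distance = 41.249; >= 1e-6 -> NOT closed

Answer: no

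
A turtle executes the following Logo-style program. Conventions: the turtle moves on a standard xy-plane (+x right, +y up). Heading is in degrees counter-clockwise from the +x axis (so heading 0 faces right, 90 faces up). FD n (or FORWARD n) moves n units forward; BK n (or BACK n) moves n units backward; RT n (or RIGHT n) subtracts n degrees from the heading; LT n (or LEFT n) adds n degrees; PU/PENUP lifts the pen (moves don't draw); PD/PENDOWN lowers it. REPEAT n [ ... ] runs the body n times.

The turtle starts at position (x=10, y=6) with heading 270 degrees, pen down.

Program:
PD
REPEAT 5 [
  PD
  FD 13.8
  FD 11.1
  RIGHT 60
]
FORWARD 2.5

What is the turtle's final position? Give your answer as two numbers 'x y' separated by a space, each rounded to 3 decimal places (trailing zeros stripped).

Executing turtle program step by step:
Start: pos=(10,6), heading=270, pen down
PD: pen down
REPEAT 5 [
  -- iteration 1/5 --
  PD: pen down
  FD 13.8: (10,6) -> (10,-7.8) [heading=270, draw]
  FD 11.1: (10,-7.8) -> (10,-18.9) [heading=270, draw]
  RT 60: heading 270 -> 210
  -- iteration 2/5 --
  PD: pen down
  FD 13.8: (10,-18.9) -> (-1.951,-25.8) [heading=210, draw]
  FD 11.1: (-1.951,-25.8) -> (-11.564,-31.35) [heading=210, draw]
  RT 60: heading 210 -> 150
  -- iteration 3/5 --
  PD: pen down
  FD 13.8: (-11.564,-31.35) -> (-23.515,-24.45) [heading=150, draw]
  FD 11.1: (-23.515,-24.45) -> (-33.128,-18.9) [heading=150, draw]
  RT 60: heading 150 -> 90
  -- iteration 4/5 --
  PD: pen down
  FD 13.8: (-33.128,-18.9) -> (-33.128,-5.1) [heading=90, draw]
  FD 11.1: (-33.128,-5.1) -> (-33.128,6) [heading=90, draw]
  RT 60: heading 90 -> 30
  -- iteration 5/5 --
  PD: pen down
  FD 13.8: (-33.128,6) -> (-21.177,12.9) [heading=30, draw]
  FD 11.1: (-21.177,12.9) -> (-11.564,18.45) [heading=30, draw]
  RT 60: heading 30 -> 330
]
FD 2.5: (-11.564,18.45) -> (-9.399,17.2) [heading=330, draw]
Final: pos=(-9.399,17.2), heading=330, 11 segment(s) drawn

Answer: -9.399 17.2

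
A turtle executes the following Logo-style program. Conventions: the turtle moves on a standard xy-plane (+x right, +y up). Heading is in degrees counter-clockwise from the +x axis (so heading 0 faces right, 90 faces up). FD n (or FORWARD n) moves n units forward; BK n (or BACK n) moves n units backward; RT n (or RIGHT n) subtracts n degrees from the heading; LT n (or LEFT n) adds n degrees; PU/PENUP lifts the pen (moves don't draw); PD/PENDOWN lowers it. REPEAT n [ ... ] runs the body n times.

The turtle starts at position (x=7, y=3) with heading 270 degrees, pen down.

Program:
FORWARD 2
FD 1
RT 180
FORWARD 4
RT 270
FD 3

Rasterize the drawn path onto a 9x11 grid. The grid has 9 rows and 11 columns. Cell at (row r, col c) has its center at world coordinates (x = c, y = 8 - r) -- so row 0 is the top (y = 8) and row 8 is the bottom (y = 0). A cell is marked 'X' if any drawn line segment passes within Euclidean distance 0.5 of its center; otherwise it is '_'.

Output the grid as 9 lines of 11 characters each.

Answer: ___________
___________
___________
___________
____XXXX___
_______X___
_______X___
_______X___
_______X___

Derivation:
Segment 0: (7,3) -> (7,1)
Segment 1: (7,1) -> (7,0)
Segment 2: (7,0) -> (7,4)
Segment 3: (7,4) -> (4,4)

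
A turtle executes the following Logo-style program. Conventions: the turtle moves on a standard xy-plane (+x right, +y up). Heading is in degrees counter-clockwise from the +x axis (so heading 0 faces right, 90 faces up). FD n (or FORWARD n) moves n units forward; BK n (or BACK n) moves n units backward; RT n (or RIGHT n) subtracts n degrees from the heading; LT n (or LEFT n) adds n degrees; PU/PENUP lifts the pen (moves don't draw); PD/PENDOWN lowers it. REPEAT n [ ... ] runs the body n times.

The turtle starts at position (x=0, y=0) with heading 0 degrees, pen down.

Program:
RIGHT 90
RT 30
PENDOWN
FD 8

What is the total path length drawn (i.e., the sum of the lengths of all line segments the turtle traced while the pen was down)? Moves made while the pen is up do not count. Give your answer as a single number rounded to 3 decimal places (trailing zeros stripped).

Answer: 8

Derivation:
Executing turtle program step by step:
Start: pos=(0,0), heading=0, pen down
RT 90: heading 0 -> 270
RT 30: heading 270 -> 240
PD: pen down
FD 8: (0,0) -> (-4,-6.928) [heading=240, draw]
Final: pos=(-4,-6.928), heading=240, 1 segment(s) drawn

Segment lengths:
  seg 1: (0,0) -> (-4,-6.928), length = 8
Total = 8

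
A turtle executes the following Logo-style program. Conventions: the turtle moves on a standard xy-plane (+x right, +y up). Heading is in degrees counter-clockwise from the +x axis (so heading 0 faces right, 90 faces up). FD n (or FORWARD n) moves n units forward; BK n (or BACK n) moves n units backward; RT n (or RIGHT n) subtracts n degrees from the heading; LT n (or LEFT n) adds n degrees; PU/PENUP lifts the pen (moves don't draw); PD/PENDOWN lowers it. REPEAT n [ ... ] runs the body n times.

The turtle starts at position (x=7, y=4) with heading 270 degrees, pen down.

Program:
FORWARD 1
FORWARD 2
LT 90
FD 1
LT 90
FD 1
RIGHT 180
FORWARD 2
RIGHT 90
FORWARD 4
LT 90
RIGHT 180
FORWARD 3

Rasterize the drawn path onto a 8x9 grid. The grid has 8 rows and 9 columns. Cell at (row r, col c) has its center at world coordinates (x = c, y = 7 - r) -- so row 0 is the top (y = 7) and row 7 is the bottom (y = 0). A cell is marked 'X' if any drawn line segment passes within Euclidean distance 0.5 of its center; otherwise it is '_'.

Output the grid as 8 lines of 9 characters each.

Segment 0: (7,4) -> (7,3)
Segment 1: (7,3) -> (7,1)
Segment 2: (7,1) -> (8,1)
Segment 3: (8,1) -> (8,2)
Segment 4: (8,2) -> (8,-0)
Segment 5: (8,-0) -> (4,0)
Segment 6: (4,0) -> (4,3)

Answer: _________
_________
_________
_______X_
____X__X_
____X__XX
____X__XX
____XXXXX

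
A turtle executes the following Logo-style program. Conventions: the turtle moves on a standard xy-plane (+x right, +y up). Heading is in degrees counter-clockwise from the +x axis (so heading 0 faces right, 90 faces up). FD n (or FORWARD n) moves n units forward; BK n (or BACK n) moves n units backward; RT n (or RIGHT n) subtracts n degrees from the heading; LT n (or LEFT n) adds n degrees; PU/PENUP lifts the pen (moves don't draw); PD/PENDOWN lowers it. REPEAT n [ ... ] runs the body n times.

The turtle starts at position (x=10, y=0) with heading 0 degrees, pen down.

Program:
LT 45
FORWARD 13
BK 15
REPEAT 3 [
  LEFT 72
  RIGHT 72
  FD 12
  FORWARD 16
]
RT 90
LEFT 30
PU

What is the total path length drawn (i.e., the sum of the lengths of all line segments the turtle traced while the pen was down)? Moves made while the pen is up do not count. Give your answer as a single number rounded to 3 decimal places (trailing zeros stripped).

Executing turtle program step by step:
Start: pos=(10,0), heading=0, pen down
LT 45: heading 0 -> 45
FD 13: (10,0) -> (19.192,9.192) [heading=45, draw]
BK 15: (19.192,9.192) -> (8.586,-1.414) [heading=45, draw]
REPEAT 3 [
  -- iteration 1/3 --
  LT 72: heading 45 -> 117
  RT 72: heading 117 -> 45
  FD 12: (8.586,-1.414) -> (17.071,7.071) [heading=45, draw]
  FD 16: (17.071,7.071) -> (28.385,18.385) [heading=45, draw]
  -- iteration 2/3 --
  LT 72: heading 45 -> 117
  RT 72: heading 117 -> 45
  FD 12: (28.385,18.385) -> (36.87,26.87) [heading=45, draw]
  FD 16: (36.87,26.87) -> (48.184,38.184) [heading=45, draw]
  -- iteration 3/3 --
  LT 72: heading 45 -> 117
  RT 72: heading 117 -> 45
  FD 12: (48.184,38.184) -> (56.669,46.669) [heading=45, draw]
  FD 16: (56.669,46.669) -> (67.983,57.983) [heading=45, draw]
]
RT 90: heading 45 -> 315
LT 30: heading 315 -> 345
PU: pen up
Final: pos=(67.983,57.983), heading=345, 8 segment(s) drawn

Segment lengths:
  seg 1: (10,0) -> (19.192,9.192), length = 13
  seg 2: (19.192,9.192) -> (8.586,-1.414), length = 15
  seg 3: (8.586,-1.414) -> (17.071,7.071), length = 12
  seg 4: (17.071,7.071) -> (28.385,18.385), length = 16
  seg 5: (28.385,18.385) -> (36.87,26.87), length = 12
  seg 6: (36.87,26.87) -> (48.184,38.184), length = 16
  seg 7: (48.184,38.184) -> (56.669,46.669), length = 12
  seg 8: (56.669,46.669) -> (67.983,57.983), length = 16
Total = 112

Answer: 112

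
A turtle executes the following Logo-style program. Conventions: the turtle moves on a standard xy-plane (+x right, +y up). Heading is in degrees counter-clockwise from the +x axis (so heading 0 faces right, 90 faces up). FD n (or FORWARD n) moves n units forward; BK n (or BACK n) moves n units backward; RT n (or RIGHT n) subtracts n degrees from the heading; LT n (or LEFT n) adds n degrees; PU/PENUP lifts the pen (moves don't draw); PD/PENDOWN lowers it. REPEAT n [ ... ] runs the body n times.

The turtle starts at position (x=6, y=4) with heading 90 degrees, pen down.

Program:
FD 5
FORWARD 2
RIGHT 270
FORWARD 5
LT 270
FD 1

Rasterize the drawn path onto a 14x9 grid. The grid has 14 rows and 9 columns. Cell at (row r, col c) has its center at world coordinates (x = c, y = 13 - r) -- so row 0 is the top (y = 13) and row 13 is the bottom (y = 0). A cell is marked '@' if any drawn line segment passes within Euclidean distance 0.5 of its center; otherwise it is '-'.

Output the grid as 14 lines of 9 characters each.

Segment 0: (6,4) -> (6,9)
Segment 1: (6,9) -> (6,11)
Segment 2: (6,11) -> (1,11)
Segment 3: (1,11) -> (1,12)

Answer: ---------
-@-------
-@@@@@@--
------@--
------@--
------@--
------@--
------@--
------@--
------@--
---------
---------
---------
---------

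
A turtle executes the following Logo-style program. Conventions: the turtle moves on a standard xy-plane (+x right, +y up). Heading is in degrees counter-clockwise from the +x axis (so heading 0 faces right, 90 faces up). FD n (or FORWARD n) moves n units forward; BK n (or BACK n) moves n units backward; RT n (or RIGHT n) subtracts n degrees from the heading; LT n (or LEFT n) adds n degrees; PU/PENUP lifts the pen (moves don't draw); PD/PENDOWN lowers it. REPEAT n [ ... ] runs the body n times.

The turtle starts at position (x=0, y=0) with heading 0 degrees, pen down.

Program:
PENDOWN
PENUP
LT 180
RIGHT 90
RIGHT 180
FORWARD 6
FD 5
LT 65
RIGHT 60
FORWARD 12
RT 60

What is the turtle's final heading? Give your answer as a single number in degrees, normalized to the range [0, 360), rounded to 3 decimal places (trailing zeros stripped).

Answer: 215

Derivation:
Executing turtle program step by step:
Start: pos=(0,0), heading=0, pen down
PD: pen down
PU: pen up
LT 180: heading 0 -> 180
RT 90: heading 180 -> 90
RT 180: heading 90 -> 270
FD 6: (0,0) -> (0,-6) [heading=270, move]
FD 5: (0,-6) -> (0,-11) [heading=270, move]
LT 65: heading 270 -> 335
RT 60: heading 335 -> 275
FD 12: (0,-11) -> (1.046,-22.954) [heading=275, move]
RT 60: heading 275 -> 215
Final: pos=(1.046,-22.954), heading=215, 0 segment(s) drawn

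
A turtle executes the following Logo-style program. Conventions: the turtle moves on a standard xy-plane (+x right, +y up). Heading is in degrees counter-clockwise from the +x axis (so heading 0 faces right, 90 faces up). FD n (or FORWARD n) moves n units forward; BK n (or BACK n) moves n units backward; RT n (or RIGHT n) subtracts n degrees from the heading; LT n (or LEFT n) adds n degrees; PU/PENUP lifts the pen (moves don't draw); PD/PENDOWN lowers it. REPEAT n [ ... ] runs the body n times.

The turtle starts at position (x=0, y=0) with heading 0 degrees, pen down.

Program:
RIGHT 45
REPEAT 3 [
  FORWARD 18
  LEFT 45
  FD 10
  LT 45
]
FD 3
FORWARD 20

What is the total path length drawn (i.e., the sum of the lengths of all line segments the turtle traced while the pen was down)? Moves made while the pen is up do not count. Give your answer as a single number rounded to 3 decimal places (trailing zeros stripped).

Executing turtle program step by step:
Start: pos=(0,0), heading=0, pen down
RT 45: heading 0 -> 315
REPEAT 3 [
  -- iteration 1/3 --
  FD 18: (0,0) -> (12.728,-12.728) [heading=315, draw]
  LT 45: heading 315 -> 0
  FD 10: (12.728,-12.728) -> (22.728,-12.728) [heading=0, draw]
  LT 45: heading 0 -> 45
  -- iteration 2/3 --
  FD 18: (22.728,-12.728) -> (35.456,0) [heading=45, draw]
  LT 45: heading 45 -> 90
  FD 10: (35.456,0) -> (35.456,10) [heading=90, draw]
  LT 45: heading 90 -> 135
  -- iteration 3/3 --
  FD 18: (35.456,10) -> (22.728,22.728) [heading=135, draw]
  LT 45: heading 135 -> 180
  FD 10: (22.728,22.728) -> (12.728,22.728) [heading=180, draw]
  LT 45: heading 180 -> 225
]
FD 3: (12.728,22.728) -> (10.607,20.607) [heading=225, draw]
FD 20: (10.607,20.607) -> (-3.536,6.464) [heading=225, draw]
Final: pos=(-3.536,6.464), heading=225, 8 segment(s) drawn

Segment lengths:
  seg 1: (0,0) -> (12.728,-12.728), length = 18
  seg 2: (12.728,-12.728) -> (22.728,-12.728), length = 10
  seg 3: (22.728,-12.728) -> (35.456,0), length = 18
  seg 4: (35.456,0) -> (35.456,10), length = 10
  seg 5: (35.456,10) -> (22.728,22.728), length = 18
  seg 6: (22.728,22.728) -> (12.728,22.728), length = 10
  seg 7: (12.728,22.728) -> (10.607,20.607), length = 3
  seg 8: (10.607,20.607) -> (-3.536,6.464), length = 20
Total = 107

Answer: 107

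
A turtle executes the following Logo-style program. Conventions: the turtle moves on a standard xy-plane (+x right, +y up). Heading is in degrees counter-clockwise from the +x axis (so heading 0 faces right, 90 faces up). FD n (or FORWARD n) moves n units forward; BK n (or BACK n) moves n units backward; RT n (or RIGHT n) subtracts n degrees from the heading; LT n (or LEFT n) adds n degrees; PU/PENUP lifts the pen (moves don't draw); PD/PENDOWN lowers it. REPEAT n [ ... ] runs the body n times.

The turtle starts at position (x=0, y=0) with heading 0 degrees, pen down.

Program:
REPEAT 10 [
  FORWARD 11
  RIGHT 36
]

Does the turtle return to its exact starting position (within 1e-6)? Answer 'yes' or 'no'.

Answer: yes

Derivation:
Executing turtle program step by step:
Start: pos=(0,0), heading=0, pen down
REPEAT 10 [
  -- iteration 1/10 --
  FD 11: (0,0) -> (11,0) [heading=0, draw]
  RT 36: heading 0 -> 324
  -- iteration 2/10 --
  FD 11: (11,0) -> (19.899,-6.466) [heading=324, draw]
  RT 36: heading 324 -> 288
  -- iteration 3/10 --
  FD 11: (19.899,-6.466) -> (23.298,-16.927) [heading=288, draw]
  RT 36: heading 288 -> 252
  -- iteration 4/10 --
  FD 11: (23.298,-16.927) -> (19.899,-27.389) [heading=252, draw]
  RT 36: heading 252 -> 216
  -- iteration 5/10 --
  FD 11: (19.899,-27.389) -> (11,-33.855) [heading=216, draw]
  RT 36: heading 216 -> 180
  -- iteration 6/10 --
  FD 11: (11,-33.855) -> (0,-33.855) [heading=180, draw]
  RT 36: heading 180 -> 144
  -- iteration 7/10 --
  FD 11: (0,-33.855) -> (-8.899,-27.389) [heading=144, draw]
  RT 36: heading 144 -> 108
  -- iteration 8/10 --
  FD 11: (-8.899,-27.389) -> (-12.298,-16.927) [heading=108, draw]
  RT 36: heading 108 -> 72
  -- iteration 9/10 --
  FD 11: (-12.298,-16.927) -> (-8.899,-6.466) [heading=72, draw]
  RT 36: heading 72 -> 36
  -- iteration 10/10 --
  FD 11: (-8.899,-6.466) -> (0,0) [heading=36, draw]
  RT 36: heading 36 -> 0
]
Final: pos=(0,0), heading=0, 10 segment(s) drawn

Start position: (0, 0)
Final position: (0, 0)
Distance = 0; < 1e-6 -> CLOSED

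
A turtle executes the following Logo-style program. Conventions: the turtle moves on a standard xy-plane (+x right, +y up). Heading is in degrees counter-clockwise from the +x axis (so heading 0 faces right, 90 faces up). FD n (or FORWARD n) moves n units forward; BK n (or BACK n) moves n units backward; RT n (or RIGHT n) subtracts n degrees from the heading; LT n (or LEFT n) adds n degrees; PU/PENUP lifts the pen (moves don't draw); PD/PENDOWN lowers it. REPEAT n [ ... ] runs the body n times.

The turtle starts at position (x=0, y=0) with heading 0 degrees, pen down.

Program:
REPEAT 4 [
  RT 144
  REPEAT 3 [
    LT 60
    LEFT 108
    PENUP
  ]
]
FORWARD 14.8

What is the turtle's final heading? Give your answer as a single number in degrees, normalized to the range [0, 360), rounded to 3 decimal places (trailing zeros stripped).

Answer: 0

Derivation:
Executing turtle program step by step:
Start: pos=(0,0), heading=0, pen down
REPEAT 4 [
  -- iteration 1/4 --
  RT 144: heading 0 -> 216
  REPEAT 3 [
    -- iteration 1/3 --
    LT 60: heading 216 -> 276
    LT 108: heading 276 -> 24
    PU: pen up
    -- iteration 2/3 --
    LT 60: heading 24 -> 84
    LT 108: heading 84 -> 192
    PU: pen up
    -- iteration 3/3 --
    LT 60: heading 192 -> 252
    LT 108: heading 252 -> 0
    PU: pen up
  ]
  -- iteration 2/4 --
  RT 144: heading 0 -> 216
  REPEAT 3 [
    -- iteration 1/3 --
    LT 60: heading 216 -> 276
    LT 108: heading 276 -> 24
    PU: pen up
    -- iteration 2/3 --
    LT 60: heading 24 -> 84
    LT 108: heading 84 -> 192
    PU: pen up
    -- iteration 3/3 --
    LT 60: heading 192 -> 252
    LT 108: heading 252 -> 0
    PU: pen up
  ]
  -- iteration 3/4 --
  RT 144: heading 0 -> 216
  REPEAT 3 [
    -- iteration 1/3 --
    LT 60: heading 216 -> 276
    LT 108: heading 276 -> 24
    PU: pen up
    -- iteration 2/3 --
    LT 60: heading 24 -> 84
    LT 108: heading 84 -> 192
    PU: pen up
    -- iteration 3/3 --
    LT 60: heading 192 -> 252
    LT 108: heading 252 -> 0
    PU: pen up
  ]
  -- iteration 4/4 --
  RT 144: heading 0 -> 216
  REPEAT 3 [
    -- iteration 1/3 --
    LT 60: heading 216 -> 276
    LT 108: heading 276 -> 24
    PU: pen up
    -- iteration 2/3 --
    LT 60: heading 24 -> 84
    LT 108: heading 84 -> 192
    PU: pen up
    -- iteration 3/3 --
    LT 60: heading 192 -> 252
    LT 108: heading 252 -> 0
    PU: pen up
  ]
]
FD 14.8: (0,0) -> (14.8,0) [heading=0, move]
Final: pos=(14.8,0), heading=0, 0 segment(s) drawn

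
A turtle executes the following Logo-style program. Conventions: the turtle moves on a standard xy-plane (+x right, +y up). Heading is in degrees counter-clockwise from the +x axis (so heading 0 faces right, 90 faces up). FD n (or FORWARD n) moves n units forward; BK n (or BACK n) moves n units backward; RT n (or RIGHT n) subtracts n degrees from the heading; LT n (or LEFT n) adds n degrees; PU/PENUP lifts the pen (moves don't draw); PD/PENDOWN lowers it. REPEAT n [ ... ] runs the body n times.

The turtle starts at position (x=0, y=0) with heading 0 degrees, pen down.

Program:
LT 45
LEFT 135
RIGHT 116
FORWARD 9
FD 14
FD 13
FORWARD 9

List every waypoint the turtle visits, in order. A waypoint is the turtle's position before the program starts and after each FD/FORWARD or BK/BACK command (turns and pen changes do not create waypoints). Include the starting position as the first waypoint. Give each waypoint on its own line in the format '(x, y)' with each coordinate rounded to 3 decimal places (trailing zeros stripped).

Answer: (0, 0)
(3.945, 8.089)
(10.083, 20.672)
(15.781, 32.357)
(19.727, 40.446)

Derivation:
Executing turtle program step by step:
Start: pos=(0,0), heading=0, pen down
LT 45: heading 0 -> 45
LT 135: heading 45 -> 180
RT 116: heading 180 -> 64
FD 9: (0,0) -> (3.945,8.089) [heading=64, draw]
FD 14: (3.945,8.089) -> (10.083,20.672) [heading=64, draw]
FD 13: (10.083,20.672) -> (15.781,32.357) [heading=64, draw]
FD 9: (15.781,32.357) -> (19.727,40.446) [heading=64, draw]
Final: pos=(19.727,40.446), heading=64, 4 segment(s) drawn
Waypoints (5 total):
(0, 0)
(3.945, 8.089)
(10.083, 20.672)
(15.781, 32.357)
(19.727, 40.446)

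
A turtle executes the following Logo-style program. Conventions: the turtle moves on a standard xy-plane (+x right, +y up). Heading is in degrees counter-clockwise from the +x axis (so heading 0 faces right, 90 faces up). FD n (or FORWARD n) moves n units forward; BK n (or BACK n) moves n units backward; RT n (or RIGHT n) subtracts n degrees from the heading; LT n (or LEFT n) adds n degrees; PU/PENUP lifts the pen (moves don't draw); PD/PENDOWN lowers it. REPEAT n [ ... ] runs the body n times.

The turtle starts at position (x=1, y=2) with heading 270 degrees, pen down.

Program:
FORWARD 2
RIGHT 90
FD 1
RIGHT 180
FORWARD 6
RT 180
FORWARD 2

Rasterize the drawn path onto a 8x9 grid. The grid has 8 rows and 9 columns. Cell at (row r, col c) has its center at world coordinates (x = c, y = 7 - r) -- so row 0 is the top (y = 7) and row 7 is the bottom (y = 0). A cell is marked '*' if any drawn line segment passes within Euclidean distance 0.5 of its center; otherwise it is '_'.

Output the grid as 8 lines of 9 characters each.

Segment 0: (1,2) -> (1,0)
Segment 1: (1,0) -> (-0,0)
Segment 2: (-0,0) -> (6,0)
Segment 3: (6,0) -> (4,-0)

Answer: _________
_________
_________
_________
_________
_*_______
_*_______
*******__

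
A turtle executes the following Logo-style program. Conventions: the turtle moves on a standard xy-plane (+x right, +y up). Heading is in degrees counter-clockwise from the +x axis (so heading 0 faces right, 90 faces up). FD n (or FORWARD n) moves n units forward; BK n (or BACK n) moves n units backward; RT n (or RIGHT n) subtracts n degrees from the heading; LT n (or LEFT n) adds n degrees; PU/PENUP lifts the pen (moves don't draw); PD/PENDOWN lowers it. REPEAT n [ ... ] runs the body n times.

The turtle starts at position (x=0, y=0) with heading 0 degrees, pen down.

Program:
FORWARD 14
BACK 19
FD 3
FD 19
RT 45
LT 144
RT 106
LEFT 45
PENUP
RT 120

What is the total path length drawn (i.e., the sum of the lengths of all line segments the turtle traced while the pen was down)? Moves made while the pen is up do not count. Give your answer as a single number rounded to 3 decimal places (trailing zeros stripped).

Executing turtle program step by step:
Start: pos=(0,0), heading=0, pen down
FD 14: (0,0) -> (14,0) [heading=0, draw]
BK 19: (14,0) -> (-5,0) [heading=0, draw]
FD 3: (-5,0) -> (-2,0) [heading=0, draw]
FD 19: (-2,0) -> (17,0) [heading=0, draw]
RT 45: heading 0 -> 315
LT 144: heading 315 -> 99
RT 106: heading 99 -> 353
LT 45: heading 353 -> 38
PU: pen up
RT 120: heading 38 -> 278
Final: pos=(17,0), heading=278, 4 segment(s) drawn

Segment lengths:
  seg 1: (0,0) -> (14,0), length = 14
  seg 2: (14,0) -> (-5,0), length = 19
  seg 3: (-5,0) -> (-2,0), length = 3
  seg 4: (-2,0) -> (17,0), length = 19
Total = 55

Answer: 55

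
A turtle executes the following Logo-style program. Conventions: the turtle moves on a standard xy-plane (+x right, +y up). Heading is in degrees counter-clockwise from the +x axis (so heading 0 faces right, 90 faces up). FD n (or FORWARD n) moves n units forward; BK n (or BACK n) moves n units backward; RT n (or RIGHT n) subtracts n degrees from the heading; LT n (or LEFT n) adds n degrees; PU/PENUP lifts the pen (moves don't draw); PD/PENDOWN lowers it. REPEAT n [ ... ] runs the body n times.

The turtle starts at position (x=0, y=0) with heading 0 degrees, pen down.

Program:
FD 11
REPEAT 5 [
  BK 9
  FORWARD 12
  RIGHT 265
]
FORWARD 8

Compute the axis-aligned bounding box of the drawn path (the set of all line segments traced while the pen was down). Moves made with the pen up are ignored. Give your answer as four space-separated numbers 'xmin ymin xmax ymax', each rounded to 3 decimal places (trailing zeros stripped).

Answer: 0 -8.966 22.602 11.161

Derivation:
Executing turtle program step by step:
Start: pos=(0,0), heading=0, pen down
FD 11: (0,0) -> (11,0) [heading=0, draw]
REPEAT 5 [
  -- iteration 1/5 --
  BK 9: (11,0) -> (2,0) [heading=0, draw]
  FD 12: (2,0) -> (14,0) [heading=0, draw]
  RT 265: heading 0 -> 95
  -- iteration 2/5 --
  BK 9: (14,0) -> (14.784,-8.966) [heading=95, draw]
  FD 12: (14.784,-8.966) -> (13.739,2.989) [heading=95, draw]
  RT 265: heading 95 -> 190
  -- iteration 3/5 --
  BK 9: (13.739,2.989) -> (22.602,4.551) [heading=190, draw]
  FD 12: (22.602,4.551) -> (10.784,2.468) [heading=190, draw]
  RT 265: heading 190 -> 285
  -- iteration 4/5 --
  BK 9: (10.784,2.468) -> (8.455,11.161) [heading=285, draw]
  FD 12: (8.455,11.161) -> (11.561,-0.43) [heading=285, draw]
  RT 265: heading 285 -> 20
  -- iteration 5/5 --
  BK 9: (11.561,-0.43) -> (3.103,-3.508) [heading=20, draw]
  FD 12: (3.103,-3.508) -> (14.38,0.596) [heading=20, draw]
  RT 265: heading 20 -> 115
]
FD 8: (14.38,0.596) -> (10.999,7.846) [heading=115, draw]
Final: pos=(10.999,7.846), heading=115, 12 segment(s) drawn

Segment endpoints: x in {0, 2, 3.103, 8.455, 10.784, 10.999, 11, 11.561, 13.739, 14, 14.38, 14.784, 22.602}, y in {-8.966, -3.508, -0.43, 0, 0.596, 2.468, 2.989, 4.551, 7.846, 11.161}
xmin=0, ymin=-8.966, xmax=22.602, ymax=11.161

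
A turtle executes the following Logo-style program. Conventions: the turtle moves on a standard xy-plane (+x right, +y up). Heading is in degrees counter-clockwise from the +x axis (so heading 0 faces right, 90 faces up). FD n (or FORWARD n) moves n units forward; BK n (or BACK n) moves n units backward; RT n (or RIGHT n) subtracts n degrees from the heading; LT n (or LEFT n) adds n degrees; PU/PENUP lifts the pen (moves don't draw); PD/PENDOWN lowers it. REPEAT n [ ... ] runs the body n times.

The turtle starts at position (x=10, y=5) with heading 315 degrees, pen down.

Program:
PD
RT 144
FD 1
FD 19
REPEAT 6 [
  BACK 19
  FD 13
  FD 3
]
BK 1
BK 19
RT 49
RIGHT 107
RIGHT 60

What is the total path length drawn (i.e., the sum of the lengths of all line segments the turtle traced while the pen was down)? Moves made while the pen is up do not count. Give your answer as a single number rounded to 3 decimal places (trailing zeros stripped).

Answer: 250

Derivation:
Executing turtle program step by step:
Start: pos=(10,5), heading=315, pen down
PD: pen down
RT 144: heading 315 -> 171
FD 1: (10,5) -> (9.012,5.156) [heading=171, draw]
FD 19: (9.012,5.156) -> (-9.754,8.129) [heading=171, draw]
REPEAT 6 [
  -- iteration 1/6 --
  BK 19: (-9.754,8.129) -> (9.012,5.156) [heading=171, draw]
  FD 13: (9.012,5.156) -> (-3.828,7.19) [heading=171, draw]
  FD 3: (-3.828,7.19) -> (-6.791,7.659) [heading=171, draw]
  -- iteration 2/6 --
  BK 19: (-6.791,7.659) -> (11.975,4.687) [heading=171, draw]
  FD 13: (11.975,4.687) -> (-0.865,6.721) [heading=171, draw]
  FD 3: (-0.865,6.721) -> (-3.828,7.19) [heading=171, draw]
  -- iteration 3/6 --
  BK 19: (-3.828,7.19) -> (14.938,4.218) [heading=171, draw]
  FD 13: (14.938,4.218) -> (2.098,6.251) [heading=171, draw]
  FD 3: (2.098,6.251) -> (-0.865,6.721) [heading=171, draw]
  -- iteration 4/6 --
  BK 19: (-0.865,6.721) -> (17.902,3.749) [heading=171, draw]
  FD 13: (17.902,3.749) -> (5.062,5.782) [heading=171, draw]
  FD 3: (5.062,5.782) -> (2.098,6.251) [heading=171, draw]
  -- iteration 5/6 --
  BK 19: (2.098,6.251) -> (20.865,3.279) [heading=171, draw]
  FD 13: (20.865,3.279) -> (8.025,5.313) [heading=171, draw]
  FD 3: (8.025,5.313) -> (5.062,5.782) [heading=171, draw]
  -- iteration 6/6 --
  BK 19: (5.062,5.782) -> (23.828,2.81) [heading=171, draw]
  FD 13: (23.828,2.81) -> (10.988,4.844) [heading=171, draw]
  FD 3: (10.988,4.844) -> (8.025,5.313) [heading=171, draw]
]
BK 1: (8.025,5.313) -> (9.012,5.156) [heading=171, draw]
BK 19: (9.012,5.156) -> (27.778,2.184) [heading=171, draw]
RT 49: heading 171 -> 122
RT 107: heading 122 -> 15
RT 60: heading 15 -> 315
Final: pos=(27.778,2.184), heading=315, 22 segment(s) drawn

Segment lengths:
  seg 1: (10,5) -> (9.012,5.156), length = 1
  seg 2: (9.012,5.156) -> (-9.754,8.129), length = 19
  seg 3: (-9.754,8.129) -> (9.012,5.156), length = 19
  seg 4: (9.012,5.156) -> (-3.828,7.19), length = 13
  seg 5: (-3.828,7.19) -> (-6.791,7.659), length = 3
  seg 6: (-6.791,7.659) -> (11.975,4.687), length = 19
  seg 7: (11.975,4.687) -> (-0.865,6.721), length = 13
  seg 8: (-0.865,6.721) -> (-3.828,7.19), length = 3
  seg 9: (-3.828,7.19) -> (14.938,4.218), length = 19
  seg 10: (14.938,4.218) -> (2.098,6.251), length = 13
  seg 11: (2.098,6.251) -> (-0.865,6.721), length = 3
  seg 12: (-0.865,6.721) -> (17.902,3.749), length = 19
  seg 13: (17.902,3.749) -> (5.062,5.782), length = 13
  seg 14: (5.062,5.782) -> (2.098,6.251), length = 3
  seg 15: (2.098,6.251) -> (20.865,3.279), length = 19
  seg 16: (20.865,3.279) -> (8.025,5.313), length = 13
  seg 17: (8.025,5.313) -> (5.062,5.782), length = 3
  seg 18: (5.062,5.782) -> (23.828,2.81), length = 19
  seg 19: (23.828,2.81) -> (10.988,4.844), length = 13
  seg 20: (10.988,4.844) -> (8.025,5.313), length = 3
  seg 21: (8.025,5.313) -> (9.012,5.156), length = 1
  seg 22: (9.012,5.156) -> (27.778,2.184), length = 19
Total = 250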